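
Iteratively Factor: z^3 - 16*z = (z)*(z^2 - 16) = z*(z - 4)*(z + 4)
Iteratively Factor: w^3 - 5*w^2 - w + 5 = (w - 5)*(w^2 - 1) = (w - 5)*(w + 1)*(w - 1)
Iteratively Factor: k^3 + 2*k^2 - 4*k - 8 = (k + 2)*(k^2 - 4) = (k + 2)^2*(k - 2)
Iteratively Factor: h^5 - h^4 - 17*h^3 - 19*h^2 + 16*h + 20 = (h + 2)*(h^4 - 3*h^3 - 11*h^2 + 3*h + 10) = (h + 1)*(h + 2)*(h^3 - 4*h^2 - 7*h + 10) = (h + 1)*(h + 2)^2*(h^2 - 6*h + 5) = (h - 1)*(h + 1)*(h + 2)^2*(h - 5)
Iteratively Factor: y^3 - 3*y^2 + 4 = (y - 2)*(y^2 - y - 2) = (y - 2)*(y + 1)*(y - 2)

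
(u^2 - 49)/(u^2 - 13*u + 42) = (u + 7)/(u - 6)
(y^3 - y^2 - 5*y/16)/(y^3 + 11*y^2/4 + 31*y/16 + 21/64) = 4*y*(4*y - 5)/(16*y^2 + 40*y + 21)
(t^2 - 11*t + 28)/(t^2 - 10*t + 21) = (t - 4)/(t - 3)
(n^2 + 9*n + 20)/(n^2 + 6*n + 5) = (n + 4)/(n + 1)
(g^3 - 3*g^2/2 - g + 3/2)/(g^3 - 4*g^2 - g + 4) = (g - 3/2)/(g - 4)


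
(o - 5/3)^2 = o^2 - 10*o/3 + 25/9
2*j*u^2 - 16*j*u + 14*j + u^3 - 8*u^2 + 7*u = (2*j + u)*(u - 7)*(u - 1)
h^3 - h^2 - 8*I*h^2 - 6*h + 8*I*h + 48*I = (h - 3)*(h + 2)*(h - 8*I)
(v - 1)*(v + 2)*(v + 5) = v^3 + 6*v^2 + 3*v - 10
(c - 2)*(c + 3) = c^2 + c - 6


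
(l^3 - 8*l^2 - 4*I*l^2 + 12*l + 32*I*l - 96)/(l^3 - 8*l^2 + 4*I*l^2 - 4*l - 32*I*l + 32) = (l - 6*I)/(l + 2*I)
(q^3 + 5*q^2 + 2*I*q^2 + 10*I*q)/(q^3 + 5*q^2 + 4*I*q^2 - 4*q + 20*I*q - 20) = q/(q + 2*I)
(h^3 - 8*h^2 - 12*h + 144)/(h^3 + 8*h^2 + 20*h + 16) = (h^2 - 12*h + 36)/(h^2 + 4*h + 4)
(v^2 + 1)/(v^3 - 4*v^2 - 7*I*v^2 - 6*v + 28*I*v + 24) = (v + I)/(v^2 + v*(-4 - 6*I) + 24*I)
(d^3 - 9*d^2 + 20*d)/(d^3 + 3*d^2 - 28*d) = (d - 5)/(d + 7)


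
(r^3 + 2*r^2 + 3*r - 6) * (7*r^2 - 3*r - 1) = 7*r^5 + 11*r^4 + 14*r^3 - 53*r^2 + 15*r + 6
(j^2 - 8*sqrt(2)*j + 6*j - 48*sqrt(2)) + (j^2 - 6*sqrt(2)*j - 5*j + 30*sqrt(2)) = 2*j^2 - 14*sqrt(2)*j + j - 18*sqrt(2)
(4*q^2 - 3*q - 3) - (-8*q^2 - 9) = 12*q^2 - 3*q + 6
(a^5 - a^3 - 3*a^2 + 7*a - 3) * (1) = a^5 - a^3 - 3*a^2 + 7*a - 3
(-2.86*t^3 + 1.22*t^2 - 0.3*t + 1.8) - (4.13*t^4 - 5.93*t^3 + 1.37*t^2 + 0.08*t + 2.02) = -4.13*t^4 + 3.07*t^3 - 0.15*t^2 - 0.38*t - 0.22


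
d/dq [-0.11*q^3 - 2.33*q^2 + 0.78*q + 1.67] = -0.33*q^2 - 4.66*q + 0.78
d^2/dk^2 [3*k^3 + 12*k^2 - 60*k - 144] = 18*k + 24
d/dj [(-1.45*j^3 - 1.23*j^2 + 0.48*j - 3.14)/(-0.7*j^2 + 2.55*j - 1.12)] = (1.015*j^4 - 7.395*j^3 + 2.0715*j^2 - 1.6408*j + 7.4694)/(0.49*j^4 - 3.57*j^3 + 8.0705*j^2 - 5.712*j + 1.2544)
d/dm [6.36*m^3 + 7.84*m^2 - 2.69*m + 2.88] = 19.08*m^2 + 15.68*m - 2.69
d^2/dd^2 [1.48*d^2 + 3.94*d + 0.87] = 2.96000000000000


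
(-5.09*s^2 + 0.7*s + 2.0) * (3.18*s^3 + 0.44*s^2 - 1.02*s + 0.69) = -16.1862*s^5 - 0.0135999999999998*s^4 + 11.8598*s^3 - 3.3461*s^2 - 1.557*s + 1.38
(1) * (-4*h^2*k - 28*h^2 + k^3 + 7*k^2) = -4*h^2*k - 28*h^2 + k^3 + 7*k^2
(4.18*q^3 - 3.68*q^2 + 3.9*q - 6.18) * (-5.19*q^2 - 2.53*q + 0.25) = -21.6942*q^5 + 8.5238*q^4 - 9.8856*q^3 + 21.2872*q^2 + 16.6104*q - 1.545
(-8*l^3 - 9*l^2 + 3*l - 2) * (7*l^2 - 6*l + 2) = -56*l^5 - 15*l^4 + 59*l^3 - 50*l^2 + 18*l - 4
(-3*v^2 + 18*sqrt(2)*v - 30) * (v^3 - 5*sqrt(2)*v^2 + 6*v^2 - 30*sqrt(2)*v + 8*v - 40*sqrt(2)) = -3*v^5 - 18*v^4 + 33*sqrt(2)*v^4 - 234*v^3 + 198*sqrt(2)*v^3 - 1260*v^2 + 414*sqrt(2)*v^2 - 1680*v + 900*sqrt(2)*v + 1200*sqrt(2)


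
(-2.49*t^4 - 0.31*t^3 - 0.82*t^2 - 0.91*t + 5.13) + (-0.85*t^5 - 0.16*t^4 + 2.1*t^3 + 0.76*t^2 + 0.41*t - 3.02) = -0.85*t^5 - 2.65*t^4 + 1.79*t^3 - 0.0599999999999999*t^2 - 0.5*t + 2.11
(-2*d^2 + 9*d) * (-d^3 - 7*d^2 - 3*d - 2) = 2*d^5 + 5*d^4 - 57*d^3 - 23*d^2 - 18*d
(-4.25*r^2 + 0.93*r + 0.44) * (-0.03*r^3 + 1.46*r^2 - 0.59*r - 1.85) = 0.1275*r^5 - 6.2329*r^4 + 3.8521*r^3 + 7.9562*r^2 - 1.9801*r - 0.814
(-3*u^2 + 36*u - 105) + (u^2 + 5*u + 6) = -2*u^2 + 41*u - 99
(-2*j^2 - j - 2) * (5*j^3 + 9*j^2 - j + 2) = -10*j^5 - 23*j^4 - 17*j^3 - 21*j^2 - 4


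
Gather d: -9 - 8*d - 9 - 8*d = -16*d - 18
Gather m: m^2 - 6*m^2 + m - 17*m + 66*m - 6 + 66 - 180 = -5*m^2 + 50*m - 120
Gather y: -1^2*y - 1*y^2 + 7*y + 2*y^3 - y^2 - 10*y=2*y^3 - 2*y^2 - 4*y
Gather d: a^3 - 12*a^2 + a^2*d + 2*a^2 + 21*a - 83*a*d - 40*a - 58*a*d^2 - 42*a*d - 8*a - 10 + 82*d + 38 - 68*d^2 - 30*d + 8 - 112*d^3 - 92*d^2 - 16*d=a^3 - 10*a^2 - 27*a - 112*d^3 + d^2*(-58*a - 160) + d*(a^2 - 125*a + 36) + 36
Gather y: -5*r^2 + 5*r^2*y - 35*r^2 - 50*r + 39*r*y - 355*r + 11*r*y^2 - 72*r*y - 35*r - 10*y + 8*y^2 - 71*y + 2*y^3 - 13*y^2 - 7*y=-40*r^2 - 440*r + 2*y^3 + y^2*(11*r - 5) + y*(5*r^2 - 33*r - 88)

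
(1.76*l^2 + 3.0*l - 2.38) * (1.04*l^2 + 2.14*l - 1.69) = 1.8304*l^4 + 6.8864*l^3 + 0.9704*l^2 - 10.1632*l + 4.0222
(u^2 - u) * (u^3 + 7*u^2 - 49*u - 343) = u^5 + 6*u^4 - 56*u^3 - 294*u^2 + 343*u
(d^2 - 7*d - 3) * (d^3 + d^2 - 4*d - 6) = d^5 - 6*d^4 - 14*d^3 + 19*d^2 + 54*d + 18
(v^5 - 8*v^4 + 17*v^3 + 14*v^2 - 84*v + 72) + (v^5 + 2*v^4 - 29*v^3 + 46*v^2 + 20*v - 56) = 2*v^5 - 6*v^4 - 12*v^3 + 60*v^2 - 64*v + 16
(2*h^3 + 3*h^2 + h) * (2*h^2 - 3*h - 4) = 4*h^5 - 15*h^3 - 15*h^2 - 4*h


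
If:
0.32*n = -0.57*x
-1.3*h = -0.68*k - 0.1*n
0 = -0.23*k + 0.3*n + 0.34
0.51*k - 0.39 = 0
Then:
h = 0.36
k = 0.76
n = -0.55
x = 0.31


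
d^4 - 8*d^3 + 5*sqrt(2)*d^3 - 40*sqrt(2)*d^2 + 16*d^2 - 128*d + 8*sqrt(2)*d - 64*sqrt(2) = (d - 8)*(d + sqrt(2))*(d + 2*sqrt(2))^2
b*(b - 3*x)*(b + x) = b^3 - 2*b^2*x - 3*b*x^2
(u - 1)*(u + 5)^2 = u^3 + 9*u^2 + 15*u - 25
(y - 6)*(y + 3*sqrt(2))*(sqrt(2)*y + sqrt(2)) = sqrt(2)*y^3 - 5*sqrt(2)*y^2 + 6*y^2 - 30*y - 6*sqrt(2)*y - 36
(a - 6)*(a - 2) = a^2 - 8*a + 12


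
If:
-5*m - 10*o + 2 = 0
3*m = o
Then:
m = 2/35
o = 6/35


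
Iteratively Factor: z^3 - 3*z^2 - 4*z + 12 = (z - 2)*(z^2 - z - 6) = (z - 3)*(z - 2)*(z + 2)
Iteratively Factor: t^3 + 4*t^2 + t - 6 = (t - 1)*(t^2 + 5*t + 6) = (t - 1)*(t + 2)*(t + 3)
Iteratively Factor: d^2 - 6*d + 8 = (d - 2)*(d - 4)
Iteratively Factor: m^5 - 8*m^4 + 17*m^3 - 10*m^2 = (m)*(m^4 - 8*m^3 + 17*m^2 - 10*m) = m^2*(m^3 - 8*m^2 + 17*m - 10) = m^2*(m - 2)*(m^2 - 6*m + 5) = m^2*(m - 5)*(m - 2)*(m - 1)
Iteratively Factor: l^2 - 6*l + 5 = (l - 1)*(l - 5)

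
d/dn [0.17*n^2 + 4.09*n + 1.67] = 0.34*n + 4.09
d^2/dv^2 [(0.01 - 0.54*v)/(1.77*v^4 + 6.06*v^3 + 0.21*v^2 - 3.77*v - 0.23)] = (-20.301192*v^7 - 92.0477880000001*v^6 - 116.970912*v^5 - 21.269682*v^4 - 29.181504*v^3 - 10.351098*v^2 - 0.120365999999999*v + 1.221692)/(5.545233*v^12 + 56.956122*v^11 + 196.976043*v^10 + 200.626929*v^9 - 221.418306*v^8 - 437.752188*v^7 + 20.841318*v^6 + 265.344165*v^5 + 40.732353*v^4 - 51.528365*v^3 - 9.773574*v^2 - 0.598299*v - 0.012167)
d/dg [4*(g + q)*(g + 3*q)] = 8*g + 16*q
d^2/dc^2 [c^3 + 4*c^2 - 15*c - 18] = 6*c + 8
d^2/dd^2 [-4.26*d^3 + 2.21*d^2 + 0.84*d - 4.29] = 4.42 - 25.56*d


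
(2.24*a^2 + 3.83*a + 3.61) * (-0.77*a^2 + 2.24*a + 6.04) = -1.7248*a^4 + 2.0685*a^3 + 19.3291*a^2 + 31.2196*a + 21.8044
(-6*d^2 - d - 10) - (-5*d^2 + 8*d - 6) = -d^2 - 9*d - 4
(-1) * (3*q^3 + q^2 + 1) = -3*q^3 - q^2 - 1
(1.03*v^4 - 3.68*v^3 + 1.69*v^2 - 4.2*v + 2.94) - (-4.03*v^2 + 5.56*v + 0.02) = 1.03*v^4 - 3.68*v^3 + 5.72*v^2 - 9.76*v + 2.92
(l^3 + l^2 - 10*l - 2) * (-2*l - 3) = -2*l^4 - 5*l^3 + 17*l^2 + 34*l + 6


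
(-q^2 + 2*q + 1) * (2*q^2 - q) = -2*q^4 + 5*q^3 - q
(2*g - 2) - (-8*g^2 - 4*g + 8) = 8*g^2 + 6*g - 10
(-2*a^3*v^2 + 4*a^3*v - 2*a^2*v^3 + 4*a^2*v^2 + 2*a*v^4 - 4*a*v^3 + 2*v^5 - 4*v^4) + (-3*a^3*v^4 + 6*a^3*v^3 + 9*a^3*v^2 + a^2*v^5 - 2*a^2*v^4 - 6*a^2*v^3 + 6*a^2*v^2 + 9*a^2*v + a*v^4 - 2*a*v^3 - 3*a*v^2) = -3*a^3*v^4 + 6*a^3*v^3 + 7*a^3*v^2 + 4*a^3*v + a^2*v^5 - 2*a^2*v^4 - 8*a^2*v^3 + 10*a^2*v^2 + 9*a^2*v + 3*a*v^4 - 6*a*v^3 - 3*a*v^2 + 2*v^5 - 4*v^4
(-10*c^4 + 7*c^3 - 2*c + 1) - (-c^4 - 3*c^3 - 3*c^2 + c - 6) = -9*c^4 + 10*c^3 + 3*c^2 - 3*c + 7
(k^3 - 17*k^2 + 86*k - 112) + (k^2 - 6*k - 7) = k^3 - 16*k^2 + 80*k - 119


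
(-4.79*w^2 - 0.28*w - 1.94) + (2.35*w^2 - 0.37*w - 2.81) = -2.44*w^2 - 0.65*w - 4.75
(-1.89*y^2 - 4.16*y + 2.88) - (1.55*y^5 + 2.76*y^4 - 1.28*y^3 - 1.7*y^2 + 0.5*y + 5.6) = -1.55*y^5 - 2.76*y^4 + 1.28*y^3 - 0.19*y^2 - 4.66*y - 2.72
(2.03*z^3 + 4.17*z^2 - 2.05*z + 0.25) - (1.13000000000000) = 2.03*z^3 + 4.17*z^2 - 2.05*z - 0.88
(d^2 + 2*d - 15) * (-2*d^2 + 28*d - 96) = -2*d^4 + 24*d^3 - 10*d^2 - 612*d + 1440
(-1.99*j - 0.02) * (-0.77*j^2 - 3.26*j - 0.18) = 1.5323*j^3 + 6.5028*j^2 + 0.4234*j + 0.0036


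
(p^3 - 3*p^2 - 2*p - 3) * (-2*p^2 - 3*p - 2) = -2*p^5 + 3*p^4 + 11*p^3 + 18*p^2 + 13*p + 6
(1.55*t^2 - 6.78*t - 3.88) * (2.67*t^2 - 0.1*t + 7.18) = 4.1385*t^4 - 18.2576*t^3 + 1.4474*t^2 - 48.2924*t - 27.8584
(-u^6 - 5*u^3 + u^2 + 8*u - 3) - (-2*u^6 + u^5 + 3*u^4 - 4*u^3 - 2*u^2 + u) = u^6 - u^5 - 3*u^4 - u^3 + 3*u^2 + 7*u - 3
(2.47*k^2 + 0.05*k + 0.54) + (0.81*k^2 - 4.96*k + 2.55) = 3.28*k^2 - 4.91*k + 3.09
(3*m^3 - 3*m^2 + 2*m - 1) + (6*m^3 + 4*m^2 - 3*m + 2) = 9*m^3 + m^2 - m + 1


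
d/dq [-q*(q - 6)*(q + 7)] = -3*q^2 - 2*q + 42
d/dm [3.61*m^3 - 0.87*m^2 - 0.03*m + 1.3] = 10.83*m^2 - 1.74*m - 0.03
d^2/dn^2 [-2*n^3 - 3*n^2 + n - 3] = -12*n - 6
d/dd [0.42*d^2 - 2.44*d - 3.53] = 0.84*d - 2.44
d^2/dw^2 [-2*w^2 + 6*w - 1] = -4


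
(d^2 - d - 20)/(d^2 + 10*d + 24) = (d - 5)/(d + 6)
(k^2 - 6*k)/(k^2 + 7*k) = (k - 6)/(k + 7)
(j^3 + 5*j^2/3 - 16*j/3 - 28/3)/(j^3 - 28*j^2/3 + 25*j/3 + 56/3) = (j^2 + 4*j + 4)/(j^2 - 7*j - 8)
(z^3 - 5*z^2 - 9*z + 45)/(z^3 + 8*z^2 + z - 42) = (z^2 - 8*z + 15)/(z^2 + 5*z - 14)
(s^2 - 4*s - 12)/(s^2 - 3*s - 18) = (s + 2)/(s + 3)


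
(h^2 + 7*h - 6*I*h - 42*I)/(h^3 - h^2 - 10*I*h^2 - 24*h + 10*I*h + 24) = (h + 7)/(h^2 - h*(1 + 4*I) + 4*I)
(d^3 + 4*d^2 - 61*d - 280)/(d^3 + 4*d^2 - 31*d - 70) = (d^2 - 3*d - 40)/(d^2 - 3*d - 10)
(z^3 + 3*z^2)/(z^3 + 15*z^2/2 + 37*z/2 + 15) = 2*z^2/(2*z^2 + 9*z + 10)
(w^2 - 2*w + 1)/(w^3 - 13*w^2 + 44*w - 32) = (w - 1)/(w^2 - 12*w + 32)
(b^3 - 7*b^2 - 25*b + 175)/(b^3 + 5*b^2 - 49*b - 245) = (b - 5)/(b + 7)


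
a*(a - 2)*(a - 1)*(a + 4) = a^4 + a^3 - 10*a^2 + 8*a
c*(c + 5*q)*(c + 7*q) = c^3 + 12*c^2*q + 35*c*q^2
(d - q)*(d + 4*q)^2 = d^3 + 7*d^2*q + 8*d*q^2 - 16*q^3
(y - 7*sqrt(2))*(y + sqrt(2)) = y^2 - 6*sqrt(2)*y - 14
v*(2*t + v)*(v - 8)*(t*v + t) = 2*t^2*v^3 - 14*t^2*v^2 - 16*t^2*v + t*v^4 - 7*t*v^3 - 8*t*v^2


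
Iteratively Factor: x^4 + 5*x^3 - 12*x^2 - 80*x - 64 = (x + 4)*(x^3 + x^2 - 16*x - 16) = (x - 4)*(x + 4)*(x^2 + 5*x + 4) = (x - 4)*(x + 4)^2*(x + 1)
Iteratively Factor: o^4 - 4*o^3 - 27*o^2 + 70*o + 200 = (o - 5)*(o^3 + o^2 - 22*o - 40) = (o - 5)*(o + 2)*(o^2 - o - 20) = (o - 5)*(o + 2)*(o + 4)*(o - 5)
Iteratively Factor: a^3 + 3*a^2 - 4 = (a - 1)*(a^2 + 4*a + 4) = (a - 1)*(a + 2)*(a + 2)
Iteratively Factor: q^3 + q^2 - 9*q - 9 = (q - 3)*(q^2 + 4*q + 3) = (q - 3)*(q + 1)*(q + 3)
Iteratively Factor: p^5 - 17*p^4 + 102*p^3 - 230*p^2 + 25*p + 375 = (p + 1)*(p^4 - 18*p^3 + 120*p^2 - 350*p + 375) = (p - 5)*(p + 1)*(p^3 - 13*p^2 + 55*p - 75) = (p - 5)^2*(p + 1)*(p^2 - 8*p + 15) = (p - 5)^3*(p + 1)*(p - 3)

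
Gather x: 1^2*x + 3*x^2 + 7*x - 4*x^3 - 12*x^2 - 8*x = -4*x^3 - 9*x^2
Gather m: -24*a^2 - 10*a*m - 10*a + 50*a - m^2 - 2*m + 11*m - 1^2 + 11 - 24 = -24*a^2 + 40*a - m^2 + m*(9 - 10*a) - 14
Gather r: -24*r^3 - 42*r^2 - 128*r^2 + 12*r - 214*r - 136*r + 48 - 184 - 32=-24*r^3 - 170*r^2 - 338*r - 168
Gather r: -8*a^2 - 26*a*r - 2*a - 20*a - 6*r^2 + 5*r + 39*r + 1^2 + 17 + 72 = -8*a^2 - 22*a - 6*r^2 + r*(44 - 26*a) + 90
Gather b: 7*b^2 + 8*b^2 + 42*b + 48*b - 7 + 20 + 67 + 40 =15*b^2 + 90*b + 120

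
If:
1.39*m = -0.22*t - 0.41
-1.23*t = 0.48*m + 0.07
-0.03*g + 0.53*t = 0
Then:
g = 1.10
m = -0.30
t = 0.06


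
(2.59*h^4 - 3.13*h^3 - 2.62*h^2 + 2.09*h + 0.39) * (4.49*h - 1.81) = 11.6291*h^5 - 18.7416*h^4 - 6.0985*h^3 + 14.1263*h^2 - 2.0318*h - 0.7059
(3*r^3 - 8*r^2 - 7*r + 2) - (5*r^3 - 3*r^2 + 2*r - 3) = -2*r^3 - 5*r^2 - 9*r + 5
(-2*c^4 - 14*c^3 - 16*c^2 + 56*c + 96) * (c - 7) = -2*c^5 + 82*c^3 + 168*c^2 - 296*c - 672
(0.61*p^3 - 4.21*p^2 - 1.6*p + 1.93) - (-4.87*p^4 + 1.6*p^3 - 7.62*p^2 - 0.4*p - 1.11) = 4.87*p^4 - 0.99*p^3 + 3.41*p^2 - 1.2*p + 3.04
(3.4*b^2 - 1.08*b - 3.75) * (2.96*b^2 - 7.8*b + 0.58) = 10.064*b^4 - 29.7168*b^3 - 0.704000000000001*b^2 + 28.6236*b - 2.175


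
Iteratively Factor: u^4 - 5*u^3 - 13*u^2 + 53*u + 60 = (u - 5)*(u^3 - 13*u - 12) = (u - 5)*(u + 1)*(u^2 - u - 12) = (u - 5)*(u - 4)*(u + 1)*(u + 3)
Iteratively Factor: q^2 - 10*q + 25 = (q - 5)*(q - 5)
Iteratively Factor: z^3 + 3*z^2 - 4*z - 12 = (z + 3)*(z^2 - 4) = (z - 2)*(z + 3)*(z + 2)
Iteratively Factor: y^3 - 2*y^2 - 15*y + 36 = (y - 3)*(y^2 + y - 12) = (y - 3)^2*(y + 4)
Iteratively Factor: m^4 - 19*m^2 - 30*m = (m + 2)*(m^3 - 2*m^2 - 15*m) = (m - 5)*(m + 2)*(m^2 + 3*m) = m*(m - 5)*(m + 2)*(m + 3)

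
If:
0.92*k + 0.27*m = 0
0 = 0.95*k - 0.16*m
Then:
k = 0.00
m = 0.00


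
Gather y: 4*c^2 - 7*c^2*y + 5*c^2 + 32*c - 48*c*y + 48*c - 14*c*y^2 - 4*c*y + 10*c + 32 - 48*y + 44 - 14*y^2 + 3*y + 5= 9*c^2 + 90*c + y^2*(-14*c - 14) + y*(-7*c^2 - 52*c - 45) + 81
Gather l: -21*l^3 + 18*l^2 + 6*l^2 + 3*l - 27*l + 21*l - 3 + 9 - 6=-21*l^3 + 24*l^2 - 3*l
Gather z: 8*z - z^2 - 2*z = -z^2 + 6*z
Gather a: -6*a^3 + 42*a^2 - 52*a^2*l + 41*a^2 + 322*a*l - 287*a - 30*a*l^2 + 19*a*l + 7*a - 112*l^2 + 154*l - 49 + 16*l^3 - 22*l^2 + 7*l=-6*a^3 + a^2*(83 - 52*l) + a*(-30*l^2 + 341*l - 280) + 16*l^3 - 134*l^2 + 161*l - 49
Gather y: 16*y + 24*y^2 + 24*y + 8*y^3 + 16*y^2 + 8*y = 8*y^3 + 40*y^2 + 48*y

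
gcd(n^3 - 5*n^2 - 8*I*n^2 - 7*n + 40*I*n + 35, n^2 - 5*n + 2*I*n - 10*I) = n - 5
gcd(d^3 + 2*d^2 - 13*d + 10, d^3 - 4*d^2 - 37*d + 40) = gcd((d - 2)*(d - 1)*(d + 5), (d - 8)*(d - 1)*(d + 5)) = d^2 + 4*d - 5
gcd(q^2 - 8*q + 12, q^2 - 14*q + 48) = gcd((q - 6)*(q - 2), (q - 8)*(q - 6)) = q - 6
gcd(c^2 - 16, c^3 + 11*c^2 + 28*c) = c + 4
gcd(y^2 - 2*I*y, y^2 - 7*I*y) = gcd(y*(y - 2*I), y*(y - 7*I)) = y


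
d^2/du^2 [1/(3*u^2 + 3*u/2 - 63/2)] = 4*(-4*u^2 - 2*u + (4*u + 1)^2 + 42)/(3*(2*u^2 + u - 21)^3)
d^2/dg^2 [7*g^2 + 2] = 14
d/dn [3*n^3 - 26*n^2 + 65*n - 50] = 9*n^2 - 52*n + 65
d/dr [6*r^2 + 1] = 12*r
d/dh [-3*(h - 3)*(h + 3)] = -6*h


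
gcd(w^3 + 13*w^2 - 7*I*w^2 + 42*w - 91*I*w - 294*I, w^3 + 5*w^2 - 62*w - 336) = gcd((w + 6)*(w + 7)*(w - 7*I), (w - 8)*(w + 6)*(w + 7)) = w^2 + 13*w + 42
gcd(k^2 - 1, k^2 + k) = k + 1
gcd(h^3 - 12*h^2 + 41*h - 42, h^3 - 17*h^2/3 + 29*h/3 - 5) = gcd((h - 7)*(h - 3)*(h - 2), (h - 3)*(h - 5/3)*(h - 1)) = h - 3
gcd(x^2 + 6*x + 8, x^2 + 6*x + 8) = x^2 + 6*x + 8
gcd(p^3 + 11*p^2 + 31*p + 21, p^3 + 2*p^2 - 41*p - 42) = p^2 + 8*p + 7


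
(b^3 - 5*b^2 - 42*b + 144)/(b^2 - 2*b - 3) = (b^2 - 2*b - 48)/(b + 1)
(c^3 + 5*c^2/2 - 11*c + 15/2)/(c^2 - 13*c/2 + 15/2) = (c^2 + 4*c - 5)/(c - 5)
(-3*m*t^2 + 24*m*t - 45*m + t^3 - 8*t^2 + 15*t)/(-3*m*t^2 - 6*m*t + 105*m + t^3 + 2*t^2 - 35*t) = (t - 3)/(t + 7)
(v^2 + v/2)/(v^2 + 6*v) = (v + 1/2)/(v + 6)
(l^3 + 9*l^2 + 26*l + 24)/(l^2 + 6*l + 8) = l + 3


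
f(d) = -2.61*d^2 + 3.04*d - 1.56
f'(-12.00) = 65.68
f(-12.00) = -413.88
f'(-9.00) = 50.02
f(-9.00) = -240.33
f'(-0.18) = 3.98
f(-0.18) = -2.19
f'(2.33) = -9.12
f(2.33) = -8.65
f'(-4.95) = 28.88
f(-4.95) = -80.56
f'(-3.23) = 19.90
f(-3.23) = -38.61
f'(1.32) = -3.85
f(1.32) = -2.09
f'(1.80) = -6.36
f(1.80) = -4.54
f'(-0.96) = 8.05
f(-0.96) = -6.88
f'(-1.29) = 9.77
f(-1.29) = -9.82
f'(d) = 3.04 - 5.22*d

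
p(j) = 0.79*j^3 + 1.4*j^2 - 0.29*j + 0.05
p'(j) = 2.37*j^2 + 2.8*j - 0.29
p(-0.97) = 0.93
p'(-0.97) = -0.78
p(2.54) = 21.29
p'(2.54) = 22.11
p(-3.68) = -19.29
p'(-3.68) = 21.50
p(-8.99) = -458.19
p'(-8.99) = 166.08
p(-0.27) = 0.21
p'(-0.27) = -0.87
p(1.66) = 7.04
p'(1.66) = 10.89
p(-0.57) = 0.52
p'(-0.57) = -1.12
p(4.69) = 110.98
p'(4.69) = 64.97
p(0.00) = 0.05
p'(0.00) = -0.29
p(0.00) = 0.05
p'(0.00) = -0.29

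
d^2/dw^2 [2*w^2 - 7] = 4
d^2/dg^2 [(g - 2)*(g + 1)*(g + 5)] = 6*g + 8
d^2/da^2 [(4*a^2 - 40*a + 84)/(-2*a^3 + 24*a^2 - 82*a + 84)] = -4/(a^3 - 6*a^2 + 12*a - 8)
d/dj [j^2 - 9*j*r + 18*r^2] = 2*j - 9*r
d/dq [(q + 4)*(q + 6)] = 2*q + 10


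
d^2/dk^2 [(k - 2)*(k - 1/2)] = 2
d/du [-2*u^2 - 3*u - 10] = -4*u - 3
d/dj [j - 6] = 1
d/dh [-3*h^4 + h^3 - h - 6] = -12*h^3 + 3*h^2 - 1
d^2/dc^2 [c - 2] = 0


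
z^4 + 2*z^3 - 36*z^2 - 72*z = z*(z - 6)*(z + 2)*(z + 6)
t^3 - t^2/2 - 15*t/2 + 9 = (t - 2)*(t - 3/2)*(t + 3)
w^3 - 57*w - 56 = (w - 8)*(w + 1)*(w + 7)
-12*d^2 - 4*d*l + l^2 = (-6*d + l)*(2*d + l)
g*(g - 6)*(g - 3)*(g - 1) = g^4 - 10*g^3 + 27*g^2 - 18*g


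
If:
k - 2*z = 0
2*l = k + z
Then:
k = 2*z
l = 3*z/2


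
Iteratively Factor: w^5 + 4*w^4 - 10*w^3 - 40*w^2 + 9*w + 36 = (w + 1)*(w^4 + 3*w^3 - 13*w^2 - 27*w + 36) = (w - 3)*(w + 1)*(w^3 + 6*w^2 + 5*w - 12) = (w - 3)*(w + 1)*(w + 4)*(w^2 + 2*w - 3) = (w - 3)*(w + 1)*(w + 3)*(w + 4)*(w - 1)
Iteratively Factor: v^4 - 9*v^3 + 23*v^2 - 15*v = (v - 5)*(v^3 - 4*v^2 + 3*v) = (v - 5)*(v - 1)*(v^2 - 3*v) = v*(v - 5)*(v - 1)*(v - 3)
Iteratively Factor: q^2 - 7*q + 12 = (q - 4)*(q - 3)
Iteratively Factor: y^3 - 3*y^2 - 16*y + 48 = (y + 4)*(y^2 - 7*y + 12) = (y - 4)*(y + 4)*(y - 3)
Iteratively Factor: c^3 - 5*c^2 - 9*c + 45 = (c + 3)*(c^2 - 8*c + 15) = (c - 3)*(c + 3)*(c - 5)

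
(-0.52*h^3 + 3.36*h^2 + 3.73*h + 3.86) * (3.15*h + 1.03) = -1.638*h^4 + 10.0484*h^3 + 15.2103*h^2 + 16.0009*h + 3.9758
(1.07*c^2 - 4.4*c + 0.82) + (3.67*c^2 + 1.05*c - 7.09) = 4.74*c^2 - 3.35*c - 6.27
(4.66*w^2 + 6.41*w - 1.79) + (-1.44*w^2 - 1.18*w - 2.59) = 3.22*w^2 + 5.23*w - 4.38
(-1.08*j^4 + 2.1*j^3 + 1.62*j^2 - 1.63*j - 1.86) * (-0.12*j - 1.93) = 0.1296*j^5 + 1.8324*j^4 - 4.2474*j^3 - 2.931*j^2 + 3.3691*j + 3.5898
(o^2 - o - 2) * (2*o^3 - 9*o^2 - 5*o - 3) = 2*o^5 - 11*o^4 + 20*o^2 + 13*o + 6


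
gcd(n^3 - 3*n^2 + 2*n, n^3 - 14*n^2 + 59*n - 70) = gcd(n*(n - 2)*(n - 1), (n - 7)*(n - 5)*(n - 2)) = n - 2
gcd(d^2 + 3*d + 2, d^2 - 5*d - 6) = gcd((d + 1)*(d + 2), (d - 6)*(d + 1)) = d + 1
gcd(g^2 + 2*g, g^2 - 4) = g + 2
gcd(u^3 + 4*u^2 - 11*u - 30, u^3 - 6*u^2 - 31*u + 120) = u^2 + 2*u - 15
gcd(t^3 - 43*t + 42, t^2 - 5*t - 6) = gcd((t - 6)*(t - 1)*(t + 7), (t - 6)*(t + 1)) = t - 6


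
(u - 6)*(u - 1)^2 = u^3 - 8*u^2 + 13*u - 6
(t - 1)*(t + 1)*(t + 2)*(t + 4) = t^4 + 6*t^3 + 7*t^2 - 6*t - 8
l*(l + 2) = l^2 + 2*l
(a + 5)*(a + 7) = a^2 + 12*a + 35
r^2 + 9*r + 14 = (r + 2)*(r + 7)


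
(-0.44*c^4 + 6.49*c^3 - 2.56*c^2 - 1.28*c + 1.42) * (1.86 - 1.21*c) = 0.5324*c^5 - 8.6713*c^4 + 15.169*c^3 - 3.2128*c^2 - 4.099*c + 2.6412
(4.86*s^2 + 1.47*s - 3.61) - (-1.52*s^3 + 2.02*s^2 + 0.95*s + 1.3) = 1.52*s^3 + 2.84*s^2 + 0.52*s - 4.91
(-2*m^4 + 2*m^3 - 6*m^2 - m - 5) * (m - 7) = -2*m^5 + 16*m^4 - 20*m^3 + 41*m^2 + 2*m + 35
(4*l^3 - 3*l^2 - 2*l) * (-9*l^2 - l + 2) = -36*l^5 + 23*l^4 + 29*l^3 - 4*l^2 - 4*l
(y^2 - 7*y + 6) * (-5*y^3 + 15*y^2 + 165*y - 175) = -5*y^5 + 50*y^4 + 30*y^3 - 1240*y^2 + 2215*y - 1050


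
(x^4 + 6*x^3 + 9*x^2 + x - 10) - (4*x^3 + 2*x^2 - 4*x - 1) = x^4 + 2*x^3 + 7*x^2 + 5*x - 9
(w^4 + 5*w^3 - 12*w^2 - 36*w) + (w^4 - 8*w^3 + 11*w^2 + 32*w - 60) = 2*w^4 - 3*w^3 - w^2 - 4*w - 60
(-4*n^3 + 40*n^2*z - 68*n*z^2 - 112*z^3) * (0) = 0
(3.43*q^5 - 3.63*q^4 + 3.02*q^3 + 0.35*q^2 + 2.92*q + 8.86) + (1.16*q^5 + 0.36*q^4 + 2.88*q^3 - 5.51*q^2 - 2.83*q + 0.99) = 4.59*q^5 - 3.27*q^4 + 5.9*q^3 - 5.16*q^2 + 0.0899999999999999*q + 9.85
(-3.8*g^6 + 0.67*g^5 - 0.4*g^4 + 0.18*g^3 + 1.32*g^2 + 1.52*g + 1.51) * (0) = 0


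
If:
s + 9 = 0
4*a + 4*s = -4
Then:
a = 8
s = -9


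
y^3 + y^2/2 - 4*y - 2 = (y - 2)*(y + 1/2)*(y + 2)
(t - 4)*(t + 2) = t^2 - 2*t - 8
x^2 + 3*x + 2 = (x + 1)*(x + 2)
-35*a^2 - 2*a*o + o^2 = (-7*a + o)*(5*a + o)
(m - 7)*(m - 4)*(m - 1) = m^3 - 12*m^2 + 39*m - 28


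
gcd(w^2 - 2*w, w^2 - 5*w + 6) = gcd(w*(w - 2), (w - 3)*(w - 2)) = w - 2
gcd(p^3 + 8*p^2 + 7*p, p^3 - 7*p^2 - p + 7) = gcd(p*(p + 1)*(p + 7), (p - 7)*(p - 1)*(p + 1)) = p + 1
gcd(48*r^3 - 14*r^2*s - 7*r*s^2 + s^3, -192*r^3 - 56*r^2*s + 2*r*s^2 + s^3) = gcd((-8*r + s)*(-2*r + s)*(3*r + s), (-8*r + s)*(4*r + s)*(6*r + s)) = 8*r - s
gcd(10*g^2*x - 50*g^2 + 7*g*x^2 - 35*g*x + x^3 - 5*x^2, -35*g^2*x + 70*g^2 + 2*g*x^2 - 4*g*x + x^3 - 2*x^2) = 1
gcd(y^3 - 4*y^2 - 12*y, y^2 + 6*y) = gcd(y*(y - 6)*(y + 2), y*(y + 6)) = y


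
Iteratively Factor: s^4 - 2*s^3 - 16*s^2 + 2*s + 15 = (s + 1)*(s^3 - 3*s^2 - 13*s + 15) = (s - 1)*(s + 1)*(s^2 - 2*s - 15) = (s - 5)*(s - 1)*(s + 1)*(s + 3)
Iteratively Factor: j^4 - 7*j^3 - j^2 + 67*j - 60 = (j - 5)*(j^3 - 2*j^2 - 11*j + 12) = (j - 5)*(j - 1)*(j^2 - j - 12) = (j - 5)*(j - 4)*(j - 1)*(j + 3)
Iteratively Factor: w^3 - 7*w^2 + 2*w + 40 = (w - 4)*(w^2 - 3*w - 10) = (w - 4)*(w + 2)*(w - 5)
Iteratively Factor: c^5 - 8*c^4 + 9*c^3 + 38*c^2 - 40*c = (c + 2)*(c^4 - 10*c^3 + 29*c^2 - 20*c) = (c - 4)*(c + 2)*(c^3 - 6*c^2 + 5*c) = c*(c - 4)*(c + 2)*(c^2 - 6*c + 5) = c*(c - 4)*(c - 1)*(c + 2)*(c - 5)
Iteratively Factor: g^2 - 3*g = (g)*(g - 3)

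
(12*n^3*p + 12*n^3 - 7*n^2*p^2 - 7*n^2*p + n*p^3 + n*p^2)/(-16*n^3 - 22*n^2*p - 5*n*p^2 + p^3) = n*(-12*n^2*p - 12*n^2 + 7*n*p^2 + 7*n*p - p^3 - p^2)/(16*n^3 + 22*n^2*p + 5*n*p^2 - p^3)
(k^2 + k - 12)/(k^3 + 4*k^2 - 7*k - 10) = (k^2 + k - 12)/(k^3 + 4*k^2 - 7*k - 10)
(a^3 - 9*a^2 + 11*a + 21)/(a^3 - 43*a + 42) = (a^3 - 9*a^2 + 11*a + 21)/(a^3 - 43*a + 42)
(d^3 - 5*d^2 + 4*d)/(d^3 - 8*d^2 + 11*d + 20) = d*(d - 1)/(d^2 - 4*d - 5)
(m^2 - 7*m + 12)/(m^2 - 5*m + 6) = (m - 4)/(m - 2)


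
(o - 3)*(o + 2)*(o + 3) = o^3 + 2*o^2 - 9*o - 18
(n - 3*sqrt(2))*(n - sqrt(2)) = n^2 - 4*sqrt(2)*n + 6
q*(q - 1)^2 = q^3 - 2*q^2 + q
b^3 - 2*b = b*(b - sqrt(2))*(b + sqrt(2))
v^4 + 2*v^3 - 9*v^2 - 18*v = v*(v - 3)*(v + 2)*(v + 3)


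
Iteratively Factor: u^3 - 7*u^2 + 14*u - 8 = (u - 2)*(u^2 - 5*u + 4) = (u - 2)*(u - 1)*(u - 4)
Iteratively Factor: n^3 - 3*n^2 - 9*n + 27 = (n - 3)*(n^2 - 9) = (n - 3)^2*(n + 3)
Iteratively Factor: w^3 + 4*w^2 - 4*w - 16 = (w + 4)*(w^2 - 4) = (w - 2)*(w + 4)*(w + 2)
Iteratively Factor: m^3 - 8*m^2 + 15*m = (m - 5)*(m^2 - 3*m) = m*(m - 5)*(m - 3)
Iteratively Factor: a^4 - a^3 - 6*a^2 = (a + 2)*(a^3 - 3*a^2) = a*(a + 2)*(a^2 - 3*a) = a^2*(a + 2)*(a - 3)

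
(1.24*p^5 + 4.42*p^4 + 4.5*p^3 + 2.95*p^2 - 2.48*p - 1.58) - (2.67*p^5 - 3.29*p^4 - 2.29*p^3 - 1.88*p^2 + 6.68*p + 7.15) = -1.43*p^5 + 7.71*p^4 + 6.79*p^3 + 4.83*p^2 - 9.16*p - 8.73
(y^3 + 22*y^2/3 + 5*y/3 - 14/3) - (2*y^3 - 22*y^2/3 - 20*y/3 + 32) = -y^3 + 44*y^2/3 + 25*y/3 - 110/3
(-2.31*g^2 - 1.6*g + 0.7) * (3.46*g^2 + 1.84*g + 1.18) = -7.9926*g^4 - 9.7864*g^3 - 3.2478*g^2 - 0.6*g + 0.826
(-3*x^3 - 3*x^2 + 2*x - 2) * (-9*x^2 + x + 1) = 27*x^5 + 24*x^4 - 24*x^3 + 17*x^2 - 2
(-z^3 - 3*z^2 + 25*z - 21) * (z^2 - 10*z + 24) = -z^5 + 7*z^4 + 31*z^3 - 343*z^2 + 810*z - 504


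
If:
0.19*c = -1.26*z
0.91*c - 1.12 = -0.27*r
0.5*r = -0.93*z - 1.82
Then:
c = 2.13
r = -3.04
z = -0.32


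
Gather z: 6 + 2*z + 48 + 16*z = 18*z + 54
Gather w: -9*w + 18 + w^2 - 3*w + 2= w^2 - 12*w + 20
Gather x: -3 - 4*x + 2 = -4*x - 1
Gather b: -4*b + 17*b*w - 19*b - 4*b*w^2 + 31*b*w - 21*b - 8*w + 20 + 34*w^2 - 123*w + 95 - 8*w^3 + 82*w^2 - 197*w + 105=b*(-4*w^2 + 48*w - 44) - 8*w^3 + 116*w^2 - 328*w + 220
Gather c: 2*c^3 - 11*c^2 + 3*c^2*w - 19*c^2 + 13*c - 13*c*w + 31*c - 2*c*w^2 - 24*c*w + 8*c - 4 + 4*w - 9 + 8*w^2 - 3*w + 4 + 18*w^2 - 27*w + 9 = 2*c^3 + c^2*(3*w - 30) + c*(-2*w^2 - 37*w + 52) + 26*w^2 - 26*w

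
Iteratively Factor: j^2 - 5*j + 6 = (j - 2)*(j - 3)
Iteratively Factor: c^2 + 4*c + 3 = (c + 3)*(c + 1)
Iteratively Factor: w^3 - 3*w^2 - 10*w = (w + 2)*(w^2 - 5*w) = w*(w + 2)*(w - 5)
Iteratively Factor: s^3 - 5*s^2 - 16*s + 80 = (s - 4)*(s^2 - s - 20) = (s - 5)*(s - 4)*(s + 4)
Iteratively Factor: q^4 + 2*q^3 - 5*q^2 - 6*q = (q - 2)*(q^3 + 4*q^2 + 3*q) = (q - 2)*(q + 3)*(q^2 + q) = q*(q - 2)*(q + 3)*(q + 1)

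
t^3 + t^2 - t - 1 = (t - 1)*(t + 1)^2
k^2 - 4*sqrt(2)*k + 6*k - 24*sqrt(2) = (k + 6)*(k - 4*sqrt(2))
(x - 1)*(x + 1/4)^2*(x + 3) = x^4 + 5*x^3/2 - 31*x^2/16 - 11*x/8 - 3/16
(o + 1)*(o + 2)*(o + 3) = o^3 + 6*o^2 + 11*o + 6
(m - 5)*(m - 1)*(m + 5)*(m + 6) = m^4 + 5*m^3 - 31*m^2 - 125*m + 150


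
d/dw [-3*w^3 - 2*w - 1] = -9*w^2 - 2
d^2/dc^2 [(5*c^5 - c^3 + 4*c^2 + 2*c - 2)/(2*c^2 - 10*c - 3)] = 2*(60*c^7 - 800*c^6 + 2730*c^5 + 2250*c^4 + 432*c^3 - 42*c^2 + 129*c - 236)/(8*c^6 - 120*c^5 + 564*c^4 - 640*c^3 - 846*c^2 - 270*c - 27)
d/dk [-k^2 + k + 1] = 1 - 2*k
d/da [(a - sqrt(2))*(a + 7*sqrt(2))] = 2*a + 6*sqrt(2)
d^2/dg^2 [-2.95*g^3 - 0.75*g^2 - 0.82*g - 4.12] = -17.7*g - 1.5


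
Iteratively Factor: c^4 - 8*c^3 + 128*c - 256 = (c - 4)*(c^3 - 4*c^2 - 16*c + 64) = (c - 4)*(c + 4)*(c^2 - 8*c + 16) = (c - 4)^2*(c + 4)*(c - 4)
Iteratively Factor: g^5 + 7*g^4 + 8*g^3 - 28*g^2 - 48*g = (g + 2)*(g^4 + 5*g^3 - 2*g^2 - 24*g) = g*(g + 2)*(g^3 + 5*g^2 - 2*g - 24) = g*(g - 2)*(g + 2)*(g^2 + 7*g + 12) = g*(g - 2)*(g + 2)*(g + 4)*(g + 3)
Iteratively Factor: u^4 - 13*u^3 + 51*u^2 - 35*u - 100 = (u - 5)*(u^3 - 8*u^2 + 11*u + 20) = (u - 5)^2*(u^2 - 3*u - 4) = (u - 5)^2*(u - 4)*(u + 1)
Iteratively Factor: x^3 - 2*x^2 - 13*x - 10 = (x - 5)*(x^2 + 3*x + 2) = (x - 5)*(x + 1)*(x + 2)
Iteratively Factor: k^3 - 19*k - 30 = (k - 5)*(k^2 + 5*k + 6) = (k - 5)*(k + 3)*(k + 2)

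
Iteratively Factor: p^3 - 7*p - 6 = (p + 2)*(p^2 - 2*p - 3) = (p - 3)*(p + 2)*(p + 1)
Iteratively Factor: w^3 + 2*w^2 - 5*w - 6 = (w - 2)*(w^2 + 4*w + 3) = (w - 2)*(w + 1)*(w + 3)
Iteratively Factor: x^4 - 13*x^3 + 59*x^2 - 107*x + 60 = (x - 5)*(x^3 - 8*x^2 + 19*x - 12) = (x - 5)*(x - 4)*(x^2 - 4*x + 3) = (x - 5)*(x - 4)*(x - 3)*(x - 1)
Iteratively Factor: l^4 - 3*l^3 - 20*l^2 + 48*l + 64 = (l - 4)*(l^3 + l^2 - 16*l - 16) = (l - 4)^2*(l^2 + 5*l + 4) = (l - 4)^2*(l + 1)*(l + 4)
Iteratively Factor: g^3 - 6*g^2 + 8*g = (g)*(g^2 - 6*g + 8) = g*(g - 4)*(g - 2)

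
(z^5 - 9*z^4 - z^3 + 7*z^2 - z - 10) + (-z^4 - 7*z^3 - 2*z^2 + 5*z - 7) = z^5 - 10*z^4 - 8*z^3 + 5*z^2 + 4*z - 17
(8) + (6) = 14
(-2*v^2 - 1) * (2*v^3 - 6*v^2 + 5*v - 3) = -4*v^5 + 12*v^4 - 12*v^3 + 12*v^2 - 5*v + 3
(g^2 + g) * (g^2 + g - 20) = g^4 + 2*g^3 - 19*g^2 - 20*g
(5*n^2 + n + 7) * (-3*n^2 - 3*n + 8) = -15*n^4 - 18*n^3 + 16*n^2 - 13*n + 56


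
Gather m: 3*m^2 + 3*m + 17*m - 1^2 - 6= 3*m^2 + 20*m - 7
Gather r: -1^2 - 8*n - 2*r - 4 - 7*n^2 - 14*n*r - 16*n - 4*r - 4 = -7*n^2 - 24*n + r*(-14*n - 6) - 9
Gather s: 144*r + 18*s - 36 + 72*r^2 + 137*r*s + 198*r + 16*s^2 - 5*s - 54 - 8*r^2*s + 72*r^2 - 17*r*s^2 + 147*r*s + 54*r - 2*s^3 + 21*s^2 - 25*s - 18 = 144*r^2 + 396*r - 2*s^3 + s^2*(37 - 17*r) + s*(-8*r^2 + 284*r - 12) - 108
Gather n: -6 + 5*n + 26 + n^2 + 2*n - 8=n^2 + 7*n + 12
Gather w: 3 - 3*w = 3 - 3*w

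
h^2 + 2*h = h*(h + 2)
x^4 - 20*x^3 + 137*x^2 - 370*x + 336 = (x - 8)*(x - 7)*(x - 3)*(x - 2)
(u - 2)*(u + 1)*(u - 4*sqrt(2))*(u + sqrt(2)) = u^4 - 3*sqrt(2)*u^3 - u^3 - 10*u^2 + 3*sqrt(2)*u^2 + 8*u + 6*sqrt(2)*u + 16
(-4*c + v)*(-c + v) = 4*c^2 - 5*c*v + v^2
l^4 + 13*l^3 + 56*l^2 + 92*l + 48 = (l + 1)*(l + 2)*(l + 4)*(l + 6)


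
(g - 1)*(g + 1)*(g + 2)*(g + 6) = g^4 + 8*g^3 + 11*g^2 - 8*g - 12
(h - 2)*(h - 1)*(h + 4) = h^3 + h^2 - 10*h + 8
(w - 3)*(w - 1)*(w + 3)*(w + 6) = w^4 + 5*w^3 - 15*w^2 - 45*w + 54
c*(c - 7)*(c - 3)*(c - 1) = c^4 - 11*c^3 + 31*c^2 - 21*c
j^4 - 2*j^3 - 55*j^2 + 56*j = j*(j - 8)*(j - 1)*(j + 7)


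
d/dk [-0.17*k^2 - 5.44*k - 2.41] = -0.34*k - 5.44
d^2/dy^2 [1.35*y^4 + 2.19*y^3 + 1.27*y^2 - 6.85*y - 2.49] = 16.2*y^2 + 13.14*y + 2.54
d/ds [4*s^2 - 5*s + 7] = 8*s - 5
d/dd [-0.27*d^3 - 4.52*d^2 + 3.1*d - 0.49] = -0.81*d^2 - 9.04*d + 3.1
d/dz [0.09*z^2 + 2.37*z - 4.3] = 0.18*z + 2.37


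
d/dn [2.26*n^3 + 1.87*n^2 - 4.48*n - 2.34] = 6.78*n^2 + 3.74*n - 4.48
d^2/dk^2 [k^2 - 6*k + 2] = 2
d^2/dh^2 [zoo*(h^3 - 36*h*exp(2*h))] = zoo*(h*exp(2*h) + h + exp(2*h))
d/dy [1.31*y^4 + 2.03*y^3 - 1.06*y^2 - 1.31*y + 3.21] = 5.24*y^3 + 6.09*y^2 - 2.12*y - 1.31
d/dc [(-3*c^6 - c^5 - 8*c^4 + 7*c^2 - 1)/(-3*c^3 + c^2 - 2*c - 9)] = (27*c^8 - 6*c^7 + 51*c^6 + 154*c^5 + 114*c^4 + 288*c^3 - 23*c^2 - 124*c - 2)/(9*c^6 - 6*c^5 + 13*c^4 + 50*c^3 - 14*c^2 + 36*c + 81)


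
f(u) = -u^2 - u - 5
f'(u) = -2*u - 1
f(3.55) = -21.15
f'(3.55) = -8.10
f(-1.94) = -6.82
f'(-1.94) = 2.88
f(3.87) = -23.85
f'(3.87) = -8.74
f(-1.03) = -5.03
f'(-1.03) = 1.06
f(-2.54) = -8.91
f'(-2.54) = 4.08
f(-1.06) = -5.06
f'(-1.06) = 1.12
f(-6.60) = -41.96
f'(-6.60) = 12.20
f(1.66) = -9.42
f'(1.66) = -4.32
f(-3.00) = -11.00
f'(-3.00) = 5.00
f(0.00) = -5.00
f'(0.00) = -1.00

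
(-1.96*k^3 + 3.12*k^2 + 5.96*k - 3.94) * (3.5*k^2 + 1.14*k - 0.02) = -6.86*k^5 + 8.6856*k^4 + 24.456*k^3 - 7.058*k^2 - 4.6108*k + 0.0788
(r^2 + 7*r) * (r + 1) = r^3 + 8*r^2 + 7*r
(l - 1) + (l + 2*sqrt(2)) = 2*l - 1 + 2*sqrt(2)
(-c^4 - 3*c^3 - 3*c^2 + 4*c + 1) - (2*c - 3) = -c^4 - 3*c^3 - 3*c^2 + 2*c + 4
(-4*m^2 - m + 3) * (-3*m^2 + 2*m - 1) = 12*m^4 - 5*m^3 - 7*m^2 + 7*m - 3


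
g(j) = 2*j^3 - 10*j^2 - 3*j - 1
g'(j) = 6*j^2 - 20*j - 3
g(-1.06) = -11.44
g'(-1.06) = 24.94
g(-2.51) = -88.10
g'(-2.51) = 85.00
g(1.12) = -14.09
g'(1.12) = -17.87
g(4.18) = -42.19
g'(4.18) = 18.23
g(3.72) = -47.59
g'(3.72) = 5.63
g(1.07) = -13.21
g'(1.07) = -17.53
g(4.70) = -28.35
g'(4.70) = 35.54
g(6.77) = 140.94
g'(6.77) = 136.60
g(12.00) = 1979.00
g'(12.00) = 621.00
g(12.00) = 1979.00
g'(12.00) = 621.00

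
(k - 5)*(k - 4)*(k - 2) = k^3 - 11*k^2 + 38*k - 40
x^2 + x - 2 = (x - 1)*(x + 2)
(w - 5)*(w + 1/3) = w^2 - 14*w/3 - 5/3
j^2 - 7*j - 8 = (j - 8)*(j + 1)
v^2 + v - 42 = (v - 6)*(v + 7)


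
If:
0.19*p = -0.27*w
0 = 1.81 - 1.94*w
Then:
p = -1.33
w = 0.93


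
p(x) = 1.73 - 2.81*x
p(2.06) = -4.06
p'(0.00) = -2.81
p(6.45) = -16.39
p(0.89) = -0.77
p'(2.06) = -2.81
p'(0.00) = -2.81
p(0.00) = 1.73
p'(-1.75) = -2.81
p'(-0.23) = -2.81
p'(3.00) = -2.81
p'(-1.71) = -2.81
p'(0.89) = -2.81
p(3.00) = -6.70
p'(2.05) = -2.81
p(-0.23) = 2.38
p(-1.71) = 6.54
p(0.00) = 1.73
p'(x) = -2.81000000000000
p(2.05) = -4.03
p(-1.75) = 6.65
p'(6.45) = -2.81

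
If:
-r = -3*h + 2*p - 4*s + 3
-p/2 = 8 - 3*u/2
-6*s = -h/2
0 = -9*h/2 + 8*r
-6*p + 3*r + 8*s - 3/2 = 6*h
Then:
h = 180/287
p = -207/328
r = 405/1148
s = 15/287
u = 5041/984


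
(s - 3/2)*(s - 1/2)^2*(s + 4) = s^4 + 3*s^3/2 - 33*s^2/4 + 53*s/8 - 3/2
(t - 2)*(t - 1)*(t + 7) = t^3 + 4*t^2 - 19*t + 14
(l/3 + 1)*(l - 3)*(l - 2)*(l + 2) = l^4/3 - 13*l^2/3 + 12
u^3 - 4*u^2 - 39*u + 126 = (u - 7)*(u - 3)*(u + 6)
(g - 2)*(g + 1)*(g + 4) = g^3 + 3*g^2 - 6*g - 8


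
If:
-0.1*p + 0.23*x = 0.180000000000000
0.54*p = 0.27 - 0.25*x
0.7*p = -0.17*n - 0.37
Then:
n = -2.65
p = 0.11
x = 0.83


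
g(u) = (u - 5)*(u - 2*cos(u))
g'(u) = u + (u - 5)*(2*sin(u) + 1) - 2*cos(u)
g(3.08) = -9.75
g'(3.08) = 2.92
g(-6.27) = 93.20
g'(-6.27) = -19.84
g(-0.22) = 11.34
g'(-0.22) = -5.11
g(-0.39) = 12.07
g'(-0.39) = -3.53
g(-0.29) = 11.67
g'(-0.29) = -4.47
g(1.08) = -0.54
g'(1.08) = -10.70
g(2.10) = -9.02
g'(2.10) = -4.80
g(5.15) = 0.65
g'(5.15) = 4.18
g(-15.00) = 269.61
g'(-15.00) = -7.47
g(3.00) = -9.96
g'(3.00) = 2.42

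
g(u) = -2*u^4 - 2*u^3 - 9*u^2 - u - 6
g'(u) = -8*u^3 - 6*u^2 - 18*u - 1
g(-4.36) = -729.69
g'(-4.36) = 626.48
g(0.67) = -11.71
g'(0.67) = -18.16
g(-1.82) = -43.88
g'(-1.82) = 60.11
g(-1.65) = -34.69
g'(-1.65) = 48.30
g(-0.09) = -5.98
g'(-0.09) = 0.58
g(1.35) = -35.32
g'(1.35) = -55.92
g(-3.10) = -214.51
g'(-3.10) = 235.47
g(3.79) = -660.60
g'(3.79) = -590.92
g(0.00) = -6.00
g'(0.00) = -1.00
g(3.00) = -306.00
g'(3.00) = -325.00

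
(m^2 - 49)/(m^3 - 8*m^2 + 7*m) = (m + 7)/(m*(m - 1))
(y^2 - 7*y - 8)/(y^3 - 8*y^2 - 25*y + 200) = (y + 1)/(y^2 - 25)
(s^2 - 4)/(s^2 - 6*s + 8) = (s + 2)/(s - 4)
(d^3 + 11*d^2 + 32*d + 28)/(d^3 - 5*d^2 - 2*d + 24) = (d^2 + 9*d + 14)/(d^2 - 7*d + 12)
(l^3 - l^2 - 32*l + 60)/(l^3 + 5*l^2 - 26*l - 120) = (l - 2)/(l + 4)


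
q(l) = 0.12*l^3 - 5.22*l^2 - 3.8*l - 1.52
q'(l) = 0.36*l^2 - 10.44*l - 3.8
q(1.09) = -11.71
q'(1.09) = -14.75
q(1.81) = -24.79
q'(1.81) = -21.52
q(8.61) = -344.61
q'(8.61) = -67.00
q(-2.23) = -20.34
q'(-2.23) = 21.27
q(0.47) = -4.45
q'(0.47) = -8.63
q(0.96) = -9.87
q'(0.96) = -13.49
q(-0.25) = -0.90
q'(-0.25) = -1.17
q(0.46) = -4.36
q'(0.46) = -8.53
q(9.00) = -371.06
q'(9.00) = -68.60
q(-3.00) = -40.34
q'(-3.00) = 30.76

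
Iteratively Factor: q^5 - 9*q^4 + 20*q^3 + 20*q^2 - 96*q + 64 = (q - 4)*(q^4 - 5*q^3 + 20*q - 16) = (q - 4)*(q + 2)*(q^3 - 7*q^2 + 14*q - 8) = (q - 4)*(q - 2)*(q + 2)*(q^2 - 5*q + 4) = (q - 4)*(q - 2)*(q - 1)*(q + 2)*(q - 4)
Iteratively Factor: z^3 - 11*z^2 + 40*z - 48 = (z - 4)*(z^2 - 7*z + 12) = (z - 4)*(z - 3)*(z - 4)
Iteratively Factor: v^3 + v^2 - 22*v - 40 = (v - 5)*(v^2 + 6*v + 8) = (v - 5)*(v + 2)*(v + 4)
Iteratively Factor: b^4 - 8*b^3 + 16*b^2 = (b - 4)*(b^3 - 4*b^2) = b*(b - 4)*(b^2 - 4*b) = b*(b - 4)^2*(b)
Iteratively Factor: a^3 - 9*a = (a - 3)*(a^2 + 3*a) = (a - 3)*(a + 3)*(a)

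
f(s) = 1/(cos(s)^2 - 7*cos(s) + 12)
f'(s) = (2*sin(s)*cos(s) - 7*sin(s))/(cos(s)^2 - 7*cos(s) + 12)^2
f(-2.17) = 0.06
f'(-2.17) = 0.03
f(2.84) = 0.05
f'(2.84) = -0.01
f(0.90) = 0.12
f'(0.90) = -0.07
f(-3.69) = 0.05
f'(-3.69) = -0.01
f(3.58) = 0.05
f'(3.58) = 0.01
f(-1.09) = 0.11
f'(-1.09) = 0.07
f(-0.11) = 0.17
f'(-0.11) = 0.02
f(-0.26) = 0.16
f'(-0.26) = 0.03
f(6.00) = 0.16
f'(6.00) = 0.04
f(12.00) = 0.15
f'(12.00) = 0.06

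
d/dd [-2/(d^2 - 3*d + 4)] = 2*(2*d - 3)/(d^2 - 3*d + 4)^2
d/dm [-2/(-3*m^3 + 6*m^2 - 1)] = 6*m*(4 - 3*m)/(3*m^3 - 6*m^2 + 1)^2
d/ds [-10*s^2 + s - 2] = 1 - 20*s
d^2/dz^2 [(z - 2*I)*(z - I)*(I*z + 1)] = 6*I*z + 8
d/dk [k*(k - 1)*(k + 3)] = 3*k^2 + 4*k - 3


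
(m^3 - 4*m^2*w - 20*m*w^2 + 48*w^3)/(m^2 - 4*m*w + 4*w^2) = (-m^2 + 2*m*w + 24*w^2)/(-m + 2*w)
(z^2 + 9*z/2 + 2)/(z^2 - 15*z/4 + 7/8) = 4*(2*z^2 + 9*z + 4)/(8*z^2 - 30*z + 7)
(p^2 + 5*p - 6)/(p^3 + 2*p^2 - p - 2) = (p + 6)/(p^2 + 3*p + 2)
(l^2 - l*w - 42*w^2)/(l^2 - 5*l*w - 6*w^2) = (-l^2 + l*w + 42*w^2)/(-l^2 + 5*l*w + 6*w^2)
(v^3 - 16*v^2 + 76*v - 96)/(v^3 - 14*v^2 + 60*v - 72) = (v - 8)/(v - 6)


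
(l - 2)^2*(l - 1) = l^3 - 5*l^2 + 8*l - 4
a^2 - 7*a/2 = a*(a - 7/2)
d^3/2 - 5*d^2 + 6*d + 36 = (d/2 + 1)*(d - 6)^2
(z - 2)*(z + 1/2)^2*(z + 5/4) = z^4 + z^3/4 - 3*z^2 - 43*z/16 - 5/8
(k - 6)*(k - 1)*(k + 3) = k^3 - 4*k^2 - 15*k + 18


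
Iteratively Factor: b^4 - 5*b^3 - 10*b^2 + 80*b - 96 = (b - 4)*(b^3 - b^2 - 14*b + 24) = (b - 4)*(b - 2)*(b^2 + b - 12) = (b - 4)*(b - 3)*(b - 2)*(b + 4)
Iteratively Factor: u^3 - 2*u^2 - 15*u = (u)*(u^2 - 2*u - 15) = u*(u - 5)*(u + 3)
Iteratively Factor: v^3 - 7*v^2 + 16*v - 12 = (v - 2)*(v^2 - 5*v + 6) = (v - 3)*(v - 2)*(v - 2)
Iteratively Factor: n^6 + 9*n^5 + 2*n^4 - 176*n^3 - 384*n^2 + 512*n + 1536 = (n + 3)*(n^5 + 6*n^4 - 16*n^3 - 128*n^2 + 512) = (n - 4)*(n + 3)*(n^4 + 10*n^3 + 24*n^2 - 32*n - 128) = (n - 4)*(n + 3)*(n + 4)*(n^3 + 6*n^2 - 32) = (n - 4)*(n + 3)*(n + 4)^2*(n^2 + 2*n - 8) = (n - 4)*(n - 2)*(n + 3)*(n + 4)^2*(n + 4)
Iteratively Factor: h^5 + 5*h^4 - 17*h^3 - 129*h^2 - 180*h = (h)*(h^4 + 5*h^3 - 17*h^2 - 129*h - 180) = h*(h + 3)*(h^3 + 2*h^2 - 23*h - 60) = h*(h + 3)*(h + 4)*(h^2 - 2*h - 15) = h*(h + 3)^2*(h + 4)*(h - 5)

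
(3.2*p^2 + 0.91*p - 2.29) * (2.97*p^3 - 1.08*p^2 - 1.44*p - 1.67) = 9.504*p^5 - 0.7533*p^4 - 12.3921*p^3 - 4.1812*p^2 + 1.7779*p + 3.8243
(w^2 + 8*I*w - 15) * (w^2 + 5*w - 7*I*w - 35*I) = w^4 + 5*w^3 + I*w^3 + 41*w^2 + 5*I*w^2 + 205*w + 105*I*w + 525*I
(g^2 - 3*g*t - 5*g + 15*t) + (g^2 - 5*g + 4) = 2*g^2 - 3*g*t - 10*g + 15*t + 4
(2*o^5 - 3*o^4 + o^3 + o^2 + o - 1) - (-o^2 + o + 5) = 2*o^5 - 3*o^4 + o^3 + 2*o^2 - 6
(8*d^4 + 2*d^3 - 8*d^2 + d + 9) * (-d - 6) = -8*d^5 - 50*d^4 - 4*d^3 + 47*d^2 - 15*d - 54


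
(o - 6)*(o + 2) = o^2 - 4*o - 12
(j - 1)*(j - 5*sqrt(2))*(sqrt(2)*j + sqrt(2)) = sqrt(2)*j^3 - 10*j^2 - sqrt(2)*j + 10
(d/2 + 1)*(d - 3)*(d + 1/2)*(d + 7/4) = d^4/2 + 5*d^3/8 - 59*d^2/16 - 115*d/16 - 21/8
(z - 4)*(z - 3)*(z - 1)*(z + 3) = z^4 - 5*z^3 - 5*z^2 + 45*z - 36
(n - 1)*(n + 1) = n^2 - 1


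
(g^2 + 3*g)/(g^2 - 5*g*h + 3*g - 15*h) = g/(g - 5*h)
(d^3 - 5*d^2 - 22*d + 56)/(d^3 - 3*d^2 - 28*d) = (d - 2)/d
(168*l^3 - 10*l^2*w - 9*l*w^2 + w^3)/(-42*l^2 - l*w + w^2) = (-24*l^2 - 2*l*w + w^2)/(6*l + w)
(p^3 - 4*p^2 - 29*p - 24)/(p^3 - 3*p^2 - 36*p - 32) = (p + 3)/(p + 4)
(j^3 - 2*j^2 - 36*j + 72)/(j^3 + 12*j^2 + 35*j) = (j^3 - 2*j^2 - 36*j + 72)/(j*(j^2 + 12*j + 35))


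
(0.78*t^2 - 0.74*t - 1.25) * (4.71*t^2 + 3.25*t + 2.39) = 3.6738*t^4 - 0.9504*t^3 - 6.4283*t^2 - 5.8311*t - 2.9875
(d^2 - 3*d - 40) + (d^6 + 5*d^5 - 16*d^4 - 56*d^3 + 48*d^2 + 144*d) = d^6 + 5*d^5 - 16*d^4 - 56*d^3 + 49*d^2 + 141*d - 40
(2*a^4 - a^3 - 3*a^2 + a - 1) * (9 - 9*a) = -18*a^5 + 27*a^4 + 18*a^3 - 36*a^2 + 18*a - 9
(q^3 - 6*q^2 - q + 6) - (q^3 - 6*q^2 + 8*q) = 6 - 9*q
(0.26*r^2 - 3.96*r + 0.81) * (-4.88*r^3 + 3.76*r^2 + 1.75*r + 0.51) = -1.2688*r^5 + 20.3024*r^4 - 18.3874*r^3 - 3.7518*r^2 - 0.6021*r + 0.4131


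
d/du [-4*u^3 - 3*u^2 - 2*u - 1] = -12*u^2 - 6*u - 2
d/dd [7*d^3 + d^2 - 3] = d*(21*d + 2)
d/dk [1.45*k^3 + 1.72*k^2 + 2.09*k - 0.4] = 4.35*k^2 + 3.44*k + 2.09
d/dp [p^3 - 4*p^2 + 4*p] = 3*p^2 - 8*p + 4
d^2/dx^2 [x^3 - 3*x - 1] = 6*x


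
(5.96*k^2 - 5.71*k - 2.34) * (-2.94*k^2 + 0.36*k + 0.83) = -17.5224*k^4 + 18.933*k^3 + 9.7708*k^2 - 5.5817*k - 1.9422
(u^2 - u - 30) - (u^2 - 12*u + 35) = 11*u - 65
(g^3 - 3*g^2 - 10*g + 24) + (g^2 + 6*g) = g^3 - 2*g^2 - 4*g + 24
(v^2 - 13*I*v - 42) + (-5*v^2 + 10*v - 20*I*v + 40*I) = -4*v^2 + 10*v - 33*I*v - 42 + 40*I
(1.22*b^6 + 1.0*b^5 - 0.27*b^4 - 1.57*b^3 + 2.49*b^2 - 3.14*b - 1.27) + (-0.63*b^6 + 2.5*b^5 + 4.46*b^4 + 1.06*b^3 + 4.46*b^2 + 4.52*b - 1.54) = 0.59*b^6 + 3.5*b^5 + 4.19*b^4 - 0.51*b^3 + 6.95*b^2 + 1.38*b - 2.81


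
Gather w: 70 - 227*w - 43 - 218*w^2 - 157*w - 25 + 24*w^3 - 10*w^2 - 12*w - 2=24*w^3 - 228*w^2 - 396*w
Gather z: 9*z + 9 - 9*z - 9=0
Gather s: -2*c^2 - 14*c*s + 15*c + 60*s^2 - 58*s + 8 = -2*c^2 + 15*c + 60*s^2 + s*(-14*c - 58) + 8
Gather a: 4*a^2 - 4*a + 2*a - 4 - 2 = 4*a^2 - 2*a - 6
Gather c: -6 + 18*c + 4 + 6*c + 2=24*c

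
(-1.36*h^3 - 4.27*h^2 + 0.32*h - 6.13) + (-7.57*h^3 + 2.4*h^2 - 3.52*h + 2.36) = -8.93*h^3 - 1.87*h^2 - 3.2*h - 3.77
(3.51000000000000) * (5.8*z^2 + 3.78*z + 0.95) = 20.358*z^2 + 13.2678*z + 3.3345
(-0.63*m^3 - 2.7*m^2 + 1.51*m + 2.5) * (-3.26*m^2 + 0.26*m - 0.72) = 2.0538*m^5 + 8.6382*m^4 - 5.171*m^3 - 5.8134*m^2 - 0.4372*m - 1.8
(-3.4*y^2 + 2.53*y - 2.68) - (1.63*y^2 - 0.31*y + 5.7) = -5.03*y^2 + 2.84*y - 8.38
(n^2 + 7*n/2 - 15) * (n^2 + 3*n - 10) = n^4 + 13*n^3/2 - 29*n^2/2 - 80*n + 150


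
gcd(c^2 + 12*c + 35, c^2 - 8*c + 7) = 1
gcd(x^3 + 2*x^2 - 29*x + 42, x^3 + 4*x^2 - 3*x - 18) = x - 2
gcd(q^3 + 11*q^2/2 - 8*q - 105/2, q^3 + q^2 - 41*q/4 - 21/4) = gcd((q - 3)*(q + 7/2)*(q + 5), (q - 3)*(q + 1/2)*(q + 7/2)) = q^2 + q/2 - 21/2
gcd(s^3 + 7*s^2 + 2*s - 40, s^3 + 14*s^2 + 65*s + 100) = s^2 + 9*s + 20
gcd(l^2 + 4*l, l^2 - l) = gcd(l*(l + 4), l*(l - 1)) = l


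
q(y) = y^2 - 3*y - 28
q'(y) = 2*y - 3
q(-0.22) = -27.29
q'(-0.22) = -3.44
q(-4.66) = 7.70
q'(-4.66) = -12.32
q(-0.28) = -27.08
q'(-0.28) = -3.56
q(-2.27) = -16.04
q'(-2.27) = -7.54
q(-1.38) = -21.96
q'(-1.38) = -5.76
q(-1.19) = -23.01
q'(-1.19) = -5.38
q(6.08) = -9.27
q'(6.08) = 9.16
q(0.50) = -29.25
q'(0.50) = -2.00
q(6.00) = -10.00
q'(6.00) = 9.00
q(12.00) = 80.00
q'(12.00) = 21.00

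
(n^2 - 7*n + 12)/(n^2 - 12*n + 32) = (n - 3)/(n - 8)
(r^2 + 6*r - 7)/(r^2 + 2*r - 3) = (r + 7)/(r + 3)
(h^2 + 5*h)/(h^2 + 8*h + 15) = h/(h + 3)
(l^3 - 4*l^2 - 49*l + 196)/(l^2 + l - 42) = (l^2 - 11*l + 28)/(l - 6)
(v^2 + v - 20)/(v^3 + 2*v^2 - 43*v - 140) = (v - 4)/(v^2 - 3*v - 28)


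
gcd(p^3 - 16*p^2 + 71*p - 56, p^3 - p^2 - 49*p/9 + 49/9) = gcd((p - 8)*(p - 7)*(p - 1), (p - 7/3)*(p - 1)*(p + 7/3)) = p - 1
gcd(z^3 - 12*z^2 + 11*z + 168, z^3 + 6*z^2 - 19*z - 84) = z + 3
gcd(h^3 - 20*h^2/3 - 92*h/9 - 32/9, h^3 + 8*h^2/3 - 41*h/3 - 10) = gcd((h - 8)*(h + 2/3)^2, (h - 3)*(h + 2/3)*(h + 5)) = h + 2/3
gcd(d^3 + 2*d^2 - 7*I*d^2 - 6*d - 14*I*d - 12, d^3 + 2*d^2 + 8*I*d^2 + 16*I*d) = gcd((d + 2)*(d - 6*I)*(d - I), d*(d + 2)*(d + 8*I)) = d + 2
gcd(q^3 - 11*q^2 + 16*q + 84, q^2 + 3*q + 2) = q + 2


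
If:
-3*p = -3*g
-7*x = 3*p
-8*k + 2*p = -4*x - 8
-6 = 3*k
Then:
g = -84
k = -2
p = -84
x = 36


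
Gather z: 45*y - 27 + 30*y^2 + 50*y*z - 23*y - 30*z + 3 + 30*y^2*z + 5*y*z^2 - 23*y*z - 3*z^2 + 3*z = 30*y^2 + 22*y + z^2*(5*y - 3) + z*(30*y^2 + 27*y - 27) - 24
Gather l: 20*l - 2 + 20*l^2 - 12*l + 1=20*l^2 + 8*l - 1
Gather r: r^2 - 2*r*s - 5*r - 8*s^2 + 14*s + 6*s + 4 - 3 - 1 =r^2 + r*(-2*s - 5) - 8*s^2 + 20*s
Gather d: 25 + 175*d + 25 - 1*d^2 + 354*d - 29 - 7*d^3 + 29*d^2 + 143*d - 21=-7*d^3 + 28*d^2 + 672*d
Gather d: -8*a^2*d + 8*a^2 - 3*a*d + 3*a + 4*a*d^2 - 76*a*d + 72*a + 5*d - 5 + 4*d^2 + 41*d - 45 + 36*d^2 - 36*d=8*a^2 + 75*a + d^2*(4*a + 40) + d*(-8*a^2 - 79*a + 10) - 50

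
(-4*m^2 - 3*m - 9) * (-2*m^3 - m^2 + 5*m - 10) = 8*m^5 + 10*m^4 + m^3 + 34*m^2 - 15*m + 90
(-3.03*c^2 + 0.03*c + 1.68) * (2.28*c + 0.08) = -6.9084*c^3 - 0.174*c^2 + 3.8328*c + 0.1344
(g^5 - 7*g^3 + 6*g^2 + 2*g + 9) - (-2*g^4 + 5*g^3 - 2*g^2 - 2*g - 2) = g^5 + 2*g^4 - 12*g^3 + 8*g^2 + 4*g + 11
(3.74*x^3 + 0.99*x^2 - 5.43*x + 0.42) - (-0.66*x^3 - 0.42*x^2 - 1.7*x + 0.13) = 4.4*x^3 + 1.41*x^2 - 3.73*x + 0.29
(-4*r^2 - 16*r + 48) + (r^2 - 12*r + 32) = -3*r^2 - 28*r + 80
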